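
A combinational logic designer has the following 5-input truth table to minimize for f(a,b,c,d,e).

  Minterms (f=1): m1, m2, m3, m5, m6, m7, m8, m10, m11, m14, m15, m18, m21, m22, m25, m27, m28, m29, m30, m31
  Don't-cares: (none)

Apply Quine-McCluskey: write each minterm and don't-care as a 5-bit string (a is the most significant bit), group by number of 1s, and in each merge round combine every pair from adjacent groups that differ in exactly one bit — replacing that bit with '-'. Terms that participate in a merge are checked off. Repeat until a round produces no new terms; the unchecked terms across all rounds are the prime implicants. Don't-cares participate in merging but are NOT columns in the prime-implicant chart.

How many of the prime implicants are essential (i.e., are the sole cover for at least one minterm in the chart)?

Round 0: 00001✓ 00010✓ 00011✓ 00101✓ 00110✓ 00111✓ 01000✓ 01010✓ 01011✓ 01110✓ 01111✓ 10010✓ 10101✓ 10110✓ 11001✓ 11011✓ 11100✓ 11101✓ 11110✓ 11111✓
Round 1: -0010✓ -0101 -0110✓ -1011✓ -1110✓ -1111✓ 0-010✓ 0-011✓ 0-110✓ 0-111✓ 00-01✓ 00-10✓ 00-11✓ 000-1✓ 0001-✓ 001-1✓ 0011-✓ 01-10✓ 01-11✓ 010-0 0101-✓ 0111-✓ 1-101 1-110✓ 10-10✓ 11-01✓ 11-11✓ 110-1✓ 111-0✓ 111-1✓ 1110-✓ 1111-✓
Round 2: --110 -0-10 -1-11 -111- 0--10✓ 0--11✓ 0-01-✓ 0-11-✓ 00--1 00-1-✓ 01-1-✓ 11--1 111--
Round 3: 0--1-
PIs = {--110, -0-10, -0101, -1-11, -111-, 0--1-, 00--1, 010-0, 1-101, 11--1, 111--}
Coverage chart:
  m1: 00--1 ←essential
  m2: -0-10,0--1-
  m3: 0--1-,00--1
  m5: -0101,00--1
  m6: --110,-0-10,0--1-
  m7: 0--1-,00--1
  m8: 010-0 ←essential
  m10: 0--1-,010-0
  m11: -1-11,0--1-
  m14: --110,-111-,0--1-
  m15: -1-11,-111-,0--1-
  m18: -0-10 ←essential
  m21: -0101,1-101
  m22: --110,-0-10
  m25: 11--1 ←essential
  m27: -1-11,11--1
  m28: 111-- ←essential
  m29: 1-101,11--1,111--
  m30: --110,-111-,111--
  m31: -1-11,-111-,11--1,111--
Essential: -0-10, 00--1, 010-0, 11--1, 111--

5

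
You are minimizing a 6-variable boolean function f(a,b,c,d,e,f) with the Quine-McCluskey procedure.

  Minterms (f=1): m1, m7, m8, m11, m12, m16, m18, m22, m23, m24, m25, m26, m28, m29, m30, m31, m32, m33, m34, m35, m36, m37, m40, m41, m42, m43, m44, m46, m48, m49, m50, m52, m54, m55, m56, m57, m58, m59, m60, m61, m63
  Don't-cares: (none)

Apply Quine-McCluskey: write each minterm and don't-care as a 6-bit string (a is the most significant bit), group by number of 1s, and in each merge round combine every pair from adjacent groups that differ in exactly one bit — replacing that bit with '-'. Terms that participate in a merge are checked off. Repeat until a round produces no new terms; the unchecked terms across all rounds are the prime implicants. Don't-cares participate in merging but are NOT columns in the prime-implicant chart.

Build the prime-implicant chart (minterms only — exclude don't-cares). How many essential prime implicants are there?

Round 0: 000001✓ 000111✓ 001000✓ 001011✓ 001100✓ 010000✓ 010010✓ 010110✓ 010111✓ 011000✓ 011001✓ 011010✓ 011100✓ 011101✓ 011110✓ 011111✓ 100000✓ 100001✓ 100010✓ 100011✓ 100100✓ 100101✓ 101000✓ 101001✓ 101010✓ 101011✓ 101100✓ 101110✓ 110000✓ 110001✓ 110010✓ 110100✓ 110110✓ 110111✓ 111000✓ 111001✓ 111010✓ 111011✓ 111100✓ 111101✓ 111111✓
Round 1: -00001 -01000✓ -01011 -01100✓ -10000✓ -10010✓ -10110✓ -10111✓ -11000✓ -11001✓ -11010✓ -11100✓ -11101✓ -11111✓ 0-0111 0-1000✓ 0-1100✓ 001-00✓ 01-000✓ 01-010✓ 01-110✓ 01-111✓ 010-10✓ 0100-0✓ 01011-✓ 011-00✓ 011-01✓ 011-10✓ 0110-0✓ 01100-✓ 0111-0✓ 0111-1✓ 01110-✓ 01111-✓ 1-0000✓ 1-0001✓ 1-0010✓ 1-0100✓ 1-1000✓ 1-1001✓ 1-1010✓ 1-1011✓ 1-1100✓ 10-000✓ 10-001✓ 10-010✓ 10-011✓ 10-100✓ 100-00✓ 100-01✓ 1000-0✓ 1000-1✓ 10000-✓ 10001-✓ 10010-✓ 101-00✓ 101-10✓ 1010-0✓ 1010-1✓ 10100-✓ 10101-✓ 1011-0✓ 11-000✓ 11-001✓ 11-010✓ 11-100✓ 11-111✓ 110-00✓ 110-10✓ 1100-0✓ 11000-✓ 1101-0✓ 11011-✓ 111-00✓ 111-01✓ 111-11✓ 1110-0✓ 1110-1✓ 11100-✓ 11101-✓ 1111-1✓ 11110-✓
Round 2: --1000✓ --1100✓ -01-00✓ -1-000✓ -1-010✓ -1-111 -10-10 -100-0✓ -1011- -11-00✓ -11-01✓ -110-0✓ -1100-✓ -111-1 -1110-✓ 0-1-00✓ 01--10 01-0-0✓ 01-11- 011--0 011-0-✓ 0111-- 1--000✓ 1--001✓ 1--010✓ 1--100✓ 1-0-00✓ 1-00-0✓ 1-000-✓ 1-1-00✓ 1-10-0✓ 1-10-1✓ 1-100-✓ 1-101-✓ 10--00✓ 10-0-0✓ 10-0-1✓ 10-00-✓ 10-01-✓ 100-0- 1000--✓ 101--0 1010--✓ 11--00✓ 11-0-0✓ 11-00-✓ 110--0 111--1 111-0-✓ 1110--✓
Round 3: --1-00 -1-0-0 -11-0- 1---00 1--0-0 1--00- 1-10-- 10-0--
PIs = {--1-00, -00001, -01011, -1-0-0, -1-111, -10-10, -1011-, -11-0-, -111-1, 0-0111, 01--10, 01-11-, 011--0, 0111--, 1---00, 1--0-0, 1--00-, 1-10--, 10-0--, 100-0-, 101--0, 110--0, 111--1}
Coverage chart:
  m1: -00001 ←essential
  m7: 0-0111 ←essential
  m8: --1-00 ←essential
  m11: -01011 ←essential
  m12: --1-00 ←essential
  m16: -1-0-0 ←essential
  m18: -1-0-0,-10-10,01--10
  m22: -10-10,-1011-,01--10,01-11-
  m23: -1-111,-1011-,0-0111,01-11-
  m24: --1-00,-1-0-0,-11-0-,011--0
  m25: -11-0- ←essential
  m26: -1-0-0,01--10,011--0
  m28: --1-00,-11-0-,011--0,0111--
  m29: -11-0-,-111-1,0111--
  m30: 01--10,01-11-,011--0,0111--
  m31: -1-111,-111-1,01-11-,0111--
  m32: 1---00,1--0-0,1--00-,10-0--,100-0-
  m33: -00001,1--00-,10-0--,100-0-
  m34: 1--0-0,10-0--
  m35: 10-0-- ←essential
  m36: 1---00,100-0-
  m37: 100-0- ←essential
  m40: --1-00,1---00,1--0-0,1--00-,1-10--,10-0--,101--0
  m41: 1--00-,1-10--,10-0--
  m42: 1--0-0,1-10--,10-0--,101--0
  m43: -01011,1-10--,10-0--
  m44: --1-00,1---00,101--0
  m46: 101--0 ←essential
  m48: -1-0-0,1---00,1--0-0,1--00-,110--0
  m49: 1--00- ←essential
  m50: -1-0-0,-10-10,1--0-0,110--0
  m52: 1---00,110--0
  m54: -10-10,-1011-,110--0
  m55: -1-111,-1011-
  m56: --1-00,-1-0-0,-11-0-,1---00,1--0-0,1--00-,1-10--
  m57: -11-0-,1--00-,1-10--,111--1
  m58: -1-0-0,1--0-0,1-10--
  m59: 1-10--,111--1
  m60: --1-00,-11-0-,1---00
  m61: -11-0-,-111-1,111--1
  m63: -1-111,-111-1,111--1
Essential: --1-00, -00001, -01011, -1-0-0, -11-0-, 0-0111, 1--00-, 10-0--, 100-0-, 101--0

10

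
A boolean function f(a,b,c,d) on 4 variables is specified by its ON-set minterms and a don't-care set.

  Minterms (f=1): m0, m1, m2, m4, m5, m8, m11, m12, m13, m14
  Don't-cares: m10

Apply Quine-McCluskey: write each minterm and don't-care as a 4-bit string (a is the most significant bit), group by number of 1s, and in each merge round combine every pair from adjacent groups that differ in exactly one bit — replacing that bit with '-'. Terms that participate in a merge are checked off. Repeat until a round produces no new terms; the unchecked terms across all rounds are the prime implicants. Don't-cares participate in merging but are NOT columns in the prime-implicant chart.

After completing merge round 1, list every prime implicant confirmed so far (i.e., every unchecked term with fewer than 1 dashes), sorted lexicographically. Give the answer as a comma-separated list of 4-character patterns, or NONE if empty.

[col 0] 0000*, 0001*, 0010*, 0100*, 0101*, 1000*, 1010*, 1011*, 1100*, 1101*, 1110*
[col 1] -000*, -010*, -100*, -101*, 0-00*, 0-01*, 00-0*, 000-*, 010-*, 1-00*, 1-10*, 10-0*, 101-, 11-0*, 110-*
[col 2] --00, -0-0, -10-, 0-0-, 1--0
Prime implicants: --00, -0-0, -10-, 0-0-, 1--0, 101-

NONE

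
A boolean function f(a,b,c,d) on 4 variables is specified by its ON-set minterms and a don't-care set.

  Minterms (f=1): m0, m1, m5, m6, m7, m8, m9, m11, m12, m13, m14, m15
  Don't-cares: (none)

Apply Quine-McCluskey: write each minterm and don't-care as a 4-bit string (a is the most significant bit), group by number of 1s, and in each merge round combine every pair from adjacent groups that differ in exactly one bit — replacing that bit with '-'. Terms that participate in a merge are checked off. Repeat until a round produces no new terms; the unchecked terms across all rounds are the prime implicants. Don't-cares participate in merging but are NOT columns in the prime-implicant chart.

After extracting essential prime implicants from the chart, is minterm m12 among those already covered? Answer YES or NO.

NO

size-2^0 implicants → 0000(✓)  0001(✓)  0101(✓)  0110(✓)  0111(✓)  1000(✓)  1001(✓)  1011(✓)  1100(✓)  1101(✓)  1110(✓)  1111(✓)
size-2^1 implicants → -000(✓)  -001(✓)  -101(✓)  -110(✓)  -111(✓)  0-01(✓)  000-(✓)  01-1(✓)  011-(✓)  1-00(✓)  1-01(✓)  1-11(✓)  10-1(✓)  100-(✓)  11-0(✓)  11-1(✓)  110-(✓)  111-(✓)
size-2^2 implicants → --01  -00-  -1-1  -11-  1--1  1-0-  11--
Unchecked terms (primes): --01, -00-, -1-1, -11-, 1--1, 1-0-, 11--
Minterm coverage:
  m0 ⊆ -00- [E]
  m1 ⊆ --01,-00-
  m5 ⊆ --01,-1-1
  m6 ⊆ -11- [E]
  m7 ⊆ -1-1,-11-
  m8 ⊆ -00-,1-0-
  m9 ⊆ --01,-00-,1--1,1-0-
  m11 ⊆ 1--1 [E]
  m12 ⊆ 1-0-,11--
  m13 ⊆ --01,-1-1,1--1,1-0-,11--
  m14 ⊆ -11-,11--
  m15 ⊆ -1-1,-11-,1--1,11--
E = {-00-, -11-, 1--1}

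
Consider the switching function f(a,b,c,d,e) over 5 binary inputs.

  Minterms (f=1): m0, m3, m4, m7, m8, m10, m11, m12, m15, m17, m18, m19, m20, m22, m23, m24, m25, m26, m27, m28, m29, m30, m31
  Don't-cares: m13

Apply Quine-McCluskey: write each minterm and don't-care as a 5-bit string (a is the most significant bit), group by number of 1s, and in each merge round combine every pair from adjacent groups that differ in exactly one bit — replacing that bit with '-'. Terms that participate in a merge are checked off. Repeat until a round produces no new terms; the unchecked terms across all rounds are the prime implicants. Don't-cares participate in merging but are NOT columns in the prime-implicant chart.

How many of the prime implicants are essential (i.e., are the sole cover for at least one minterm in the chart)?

4

size-2^0 implicants → 00000(✓)  00011(✓)  00100(✓)  00111(✓)  01000(✓)  01010(✓)  01011(✓)  01100(✓)  01101(✓)  01111(✓)  10001(✓)  10010(✓)  10011(✓)  10100(✓)  10110(✓)  10111(✓)  11000(✓)  11001(✓)  11010(✓)  11011(✓)  11100(✓)  11101(✓)  11110(✓)  11111(✓)
size-2^1 implicants → -0011(✓)  -0100(✓)  -0111(✓)  -1000(✓)  -1010(✓)  -1011(✓)  -1100(✓)  -1101(✓)  -1111(✓)  0-000(✓)  0-011(✓)  0-100(✓)  0-111(✓)  00-00(✓)  00-11(✓)  01-00(✓)  01-11(✓)  010-0(✓)  0101-(✓)  011-1(✓)  0110-(✓)  1-001(✓)  1-010(✓)  1-011(✓)  1-100(✓)  1-110(✓)  1-111(✓)  10-10(✓)  10-11(✓)  100-1(✓)  1001-(✓)  101-0(✓)  1011-(✓)  11-00(✓)  11-01(✓)  11-10(✓)  11-11(✓)  110-0(✓)  110-1(✓)  1100-(✓)  1101-(✓)  111-0(✓)  111-1(✓)  1110-(✓)  1111-(✓)
size-2^2 implicants → --011(✓)  --100  --111(✓)  -0-11(✓)  -1-00  -1-11(✓)  -10-0  -101-  -11-1  -110-  0--00  0--11(✓)  1--10(✓)  1--11(✓)  1-0-1  1-01-(✓)  1-1-0  1-11-(✓)  10-1-(✓)  11--0(✓)  11--1(✓)  11-0-(✓)  11-1-(✓)  110--(✓)  111--(✓)
size-2^3 implicants → ---11  1--1-  11---
Unchecked terms (primes): ---11, --100, -1-00, -10-0, -101-, -11-1, -110-, 0--00, 1--1-, 1-0-1, 1-1-0, 11---
Minterm coverage:
  m0 ⊆ 0--00 [E]
  m3 ⊆ ---11 [E]
  m4 ⊆ --100,0--00
  m7 ⊆ ---11 [E]
  m8 ⊆ -1-00,-10-0,0--00
  m10 ⊆ -10-0,-101-
  m11 ⊆ ---11,-101-
  m12 ⊆ --100,-1-00,-110-,0--00
  m15 ⊆ ---11,-11-1
  m17 ⊆ 1-0-1 [E]
  m18 ⊆ 1--1- [E]
  m19 ⊆ ---11,1--1-,1-0-1
  m20 ⊆ --100,1-1-0
  m22 ⊆ 1--1-,1-1-0
  m23 ⊆ ---11,1--1-
  m24 ⊆ -1-00,-10-0,11---
  m25 ⊆ 1-0-1,11---
  m26 ⊆ -10-0,-101-,1--1-,11---
  m27 ⊆ ---11,-101-,1--1-,1-0-1,11---
  m28 ⊆ --100,-1-00,-110-,1-1-0,11---
  m29 ⊆ -11-1,-110-,11---
  m30 ⊆ 1--1-,1-1-0,11---
  m31 ⊆ ---11,-11-1,1--1-,11---
E = {---11, 0--00, 1--1-, 1-0-1}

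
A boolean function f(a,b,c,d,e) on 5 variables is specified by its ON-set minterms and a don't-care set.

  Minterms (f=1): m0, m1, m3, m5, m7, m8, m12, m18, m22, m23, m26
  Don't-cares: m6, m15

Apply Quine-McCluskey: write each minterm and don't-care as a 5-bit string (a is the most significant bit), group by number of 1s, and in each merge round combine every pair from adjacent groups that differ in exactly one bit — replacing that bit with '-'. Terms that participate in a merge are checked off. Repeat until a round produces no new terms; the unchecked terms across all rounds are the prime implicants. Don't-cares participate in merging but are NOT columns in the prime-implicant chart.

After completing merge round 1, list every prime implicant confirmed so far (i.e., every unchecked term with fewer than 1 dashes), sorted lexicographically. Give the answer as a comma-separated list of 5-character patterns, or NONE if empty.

NONE

size-2^0 implicants → 00000(✓)  00001(✓)  00011(✓)  00101(✓)  00110(✓)  00111(✓)  01000(✓)  01100(✓)  01111(✓)  10010(✓)  10110(✓)  10111(✓)  11010(✓)
size-2^1 implicants → -0110(✓)  -0111(✓)  0-000  0-111  00-01(✓)  00-11(✓)  000-1(✓)  0000-  001-1(✓)  0011-(✓)  01-00  1-010  10-10  1011-(✓)
size-2^2 implicants → -011-  00--1
Unchecked terms (primes): -011-, 0-000, 0-111, 00--1, 0000-, 01-00, 1-010, 10-10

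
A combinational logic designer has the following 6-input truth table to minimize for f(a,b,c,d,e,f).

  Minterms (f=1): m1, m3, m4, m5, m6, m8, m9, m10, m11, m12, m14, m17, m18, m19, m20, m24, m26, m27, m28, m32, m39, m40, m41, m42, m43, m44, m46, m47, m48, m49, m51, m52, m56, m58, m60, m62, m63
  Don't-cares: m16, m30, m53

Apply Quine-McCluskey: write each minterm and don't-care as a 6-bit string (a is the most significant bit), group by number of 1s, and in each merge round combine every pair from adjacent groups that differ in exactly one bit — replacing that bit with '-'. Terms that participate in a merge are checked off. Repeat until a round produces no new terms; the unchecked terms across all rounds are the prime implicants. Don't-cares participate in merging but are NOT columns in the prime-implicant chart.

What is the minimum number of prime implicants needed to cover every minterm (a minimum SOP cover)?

11

size-2^0 implicants → 000001(✓)  000011(✓)  000100(✓)  000101(✓)  000110(✓)  001000(✓)  001001(✓)  001010(✓)  001011(✓)  001100(✓)  001110(✓)  010000(✓)  010001(✓)  010010(✓)  010011(✓)  010100(✓)  011000(✓)  011010(✓)  011011(✓)  011100(✓)  011110(✓)  100000(✓)  100111(✓)  101000(✓)  101001(✓)  101010(✓)  101011(✓)  101100(✓)  101110(✓)  101111(✓)  110000(✓)  110001(✓)  110011(✓)  110100(✓)  110101(✓)  111000(✓)  111010(✓)  111100(✓)  111110(✓)  111111(✓)
size-2^1 implicants → -01000(✓)  -01001(✓)  -01010(✓)  -01011(✓)  -01100(✓)  -01110(✓)  -10000(✓)  -10001(✓)  -10011(✓)  -10100(✓)  -11000(✓)  -11010(✓)  -11100(✓)  -11110(✓)  0-0001(✓)  0-0011(✓)  0-0100(✓)  0-1000(✓)  0-1010(✓)  0-1011(✓)  0-1100(✓)  0-1110(✓)  00-001(✓)  00-011(✓)  00-100(✓)  00-110(✓)  000-01  0000-1(✓)  0001-0(✓)  00010-  001-00(✓)  001-10(✓)  0010-0(✓)  0010-1(✓)  00100-(✓)  00101-(✓)  0011-0(✓)  01-000(✓)  01-010(✓)  01-011(✓)  01-100(✓)  010-00(✓)  0100-0(✓)  0100-1(✓)  01000-(✓)  01001-(✓)  011-00(✓)  011-10(✓)  0110-0(✓)  01101-(✓)  0111-0(✓)  1-0000(✓)  1-1000(✓)  1-1010(✓)  1-1100(✓)  1-1110(✓)  1-1111(✓)  10-000(✓)  10-111  101-00(✓)  101-10(✓)  101-11(✓)  1010-0(✓)  1010-1(✓)  10100-(✓)  10101-(✓)  1011-0(✓)  10111-(✓)  11-000(✓)  11-100(✓)  110-00(✓)  110-01(✓)  1100-1(✓)  11000-(✓)  11010-(✓)  111-00(✓)  111-10(✓)  1110-0(✓)  1111-0(✓)  11111-(✓)
size-2^2 implicants → --1000(✓)  --1010(✓)  --1100(✓)  --1110(✓)  -01-00(✓)  -01-10(✓)  -010-0(✓)  -010-1(✓)  -0100-(✓)  -0101-(✓)  -011-0(✓)  -1-000(✓)  -1-100(✓)  -10-00(✓)  -100-1  -1000-  -11-00(✓)  -11-10(✓)  -110-0(✓)  -111-0(✓)  0--011  0--100  0-00-1  0-1-00(✓)  0-1-10(✓)  0-10-0(✓)  0-101-  0-11-0(✓)  00-0-1  00-1-0  001--0(✓)  0010--(✓)  01--00(✓)  01-0-0  01-01-  0100--  011--0(✓)  1--000  1-1-00(✓)  1-1-10(✓)  1-10-0(✓)  1-11-0(✓)  1-111-  101--0(✓)  101-1-  1010--(✓)  11--00(✓)  110-0-  111--0(✓)
size-2^3 implicants → --1-00(✓)  --1-10(✓)  --10-0(✓)  --11-0(✓)  -01--0(✓)  -010--  -1--00  -11--0(✓)  0-1--0(✓)  1-1--0(✓)
size-2^4 implicants → --1--0
Unchecked terms (primes): --1--0, -010--, -1--00, -100-1, -1000-, 0--011, 0--100, 0-00-1, 0-101-, 00-0-1, 00-1-0, 000-01, 00010-, 01-0-0, 01-01-, 0100--, 1--000, 1-111-, 10-111, 101-1-, 110-0-
Minterm coverage:
  m1 ⊆ 0-00-1,00-0-1,000-01
  m3 ⊆ 0--011,0-00-1,00-0-1
  m4 ⊆ 0--100,00-1-0,00010-
  m5 ⊆ 000-01,00010-
  m6 ⊆ 00-1-0 [E]
  m8 ⊆ --1--0,-010--
  m9 ⊆ -010--,00-0-1
  m10 ⊆ --1--0,-010--,0-101-
  m11 ⊆ -010--,0--011,0-101-,00-0-1
  m12 ⊆ --1--0,0--100,00-1-0
  m14 ⊆ --1--0,00-1-0
  m17 ⊆ -100-1,-1000-,0-00-1,0100--
  m18 ⊆ 01-0-0,01-01-,0100--
  m19 ⊆ -100-1,0--011,0-00-1,01-01-,0100--
  m20 ⊆ -1--00,0--100
  m24 ⊆ --1--0,-1--00,01-0-0
  m26 ⊆ --1--0,0-101-,01-0-0,01-01-
  m27 ⊆ 0--011,0-101-,01-01-
  m28 ⊆ --1--0,-1--00,0--100
  m32 ⊆ 1--000 [E]
  m39 ⊆ 10-111 [E]
  m40 ⊆ --1--0,-010--,1--000
  m41 ⊆ -010-- [E]
  m42 ⊆ --1--0,-010--,101-1-
  m43 ⊆ -010--,101-1-
  m44 ⊆ --1--0 [E]
  m46 ⊆ --1--0,1-111-,101-1-
  m47 ⊆ 1-111-,10-111,101-1-
  m48 ⊆ -1--00,-1000-,1--000,110-0-
  m49 ⊆ -100-1,-1000-,110-0-
  m51 ⊆ -100-1 [E]
  m52 ⊆ -1--00,110-0-
  m56 ⊆ --1--0,-1--00,1--000
  m58 ⊆ --1--0 [E]
  m60 ⊆ --1--0,-1--00
  m62 ⊆ --1--0,1-111-
  m63 ⊆ 1-111- [E]
E = {--1--0, -010--, -100-1, 00-1-0, 1--000, 1-111-, 10-111}
Petrick residual → -1--00, 0--011, 000-01, 01-0-0
Cover = cf' + b'cd' + be'f' + bc'd'f + a'd'ef + a'b'df' + a'b'c'e'f + a'bd'f' + ad'e'f' + acde + ab'def  |cover|=11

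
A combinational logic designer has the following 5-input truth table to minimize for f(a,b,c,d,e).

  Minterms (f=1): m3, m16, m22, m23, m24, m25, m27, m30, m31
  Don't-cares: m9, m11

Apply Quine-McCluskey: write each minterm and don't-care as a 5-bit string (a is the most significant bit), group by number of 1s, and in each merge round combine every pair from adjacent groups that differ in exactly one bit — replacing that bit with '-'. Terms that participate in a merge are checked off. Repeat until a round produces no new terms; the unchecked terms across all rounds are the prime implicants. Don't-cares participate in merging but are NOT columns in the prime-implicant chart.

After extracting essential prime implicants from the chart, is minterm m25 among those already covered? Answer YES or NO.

NO

size-2^0 implicants → 00011(✓)  01001(✓)  01011(✓)  10000(✓)  10110(✓)  10111(✓)  11000(✓)  11001(✓)  11011(✓)  11110(✓)  11111(✓)
size-2^1 implicants → -1001(✓)  -1011(✓)  0-011  010-1(✓)  1-000  1-110(✓)  1-111(✓)  1011-(✓)  11-11  110-1(✓)  1100-  1111-(✓)
size-2^2 implicants → -10-1  1-11-
Unchecked terms (primes): -10-1, 0-011, 1-000, 1-11-, 11-11, 1100-
Minterm coverage:
  m3 ⊆ 0-011 [E]
  m16 ⊆ 1-000 [E]
  m22 ⊆ 1-11- [E]
  m23 ⊆ 1-11- [E]
  m24 ⊆ 1-000,1100-
  m25 ⊆ -10-1,1100-
  m27 ⊆ -10-1,11-11
  m30 ⊆ 1-11- [E]
  m31 ⊆ 1-11-,11-11
E = {0-011, 1-000, 1-11-}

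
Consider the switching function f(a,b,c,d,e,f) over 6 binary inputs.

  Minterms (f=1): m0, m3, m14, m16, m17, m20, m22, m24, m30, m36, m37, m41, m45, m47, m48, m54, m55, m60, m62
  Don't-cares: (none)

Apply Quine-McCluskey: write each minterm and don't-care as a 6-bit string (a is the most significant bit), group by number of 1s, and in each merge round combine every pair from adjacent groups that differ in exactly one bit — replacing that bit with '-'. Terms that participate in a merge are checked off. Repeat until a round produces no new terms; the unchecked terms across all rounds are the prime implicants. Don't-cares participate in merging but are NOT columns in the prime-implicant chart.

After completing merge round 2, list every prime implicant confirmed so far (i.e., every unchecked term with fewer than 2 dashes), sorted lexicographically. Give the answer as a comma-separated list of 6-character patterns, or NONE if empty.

-10000, 0-0000, 0-1110, 000011, 01-000, 010-00, 01000-, 0101-0, 10-101, 10010-, 101-01, 1011-1, 11011-, 1111-0

size-2^0 implicants → 000000(✓)  000011  001110(✓)  010000(✓)  010001(✓)  010100(✓)  010110(✓)  011000(✓)  011110(✓)  100100(✓)  100101(✓)  101001(✓)  101101(✓)  101111(✓)  110000(✓)  110110(✓)  110111(✓)  111100(✓)  111110(✓)
size-2^1 implicants → -10000  -10110(✓)  -11110(✓)  0-0000  0-1110  01-000  01-110(✓)  010-00  01000-  0101-0  10-101  10010-  101-01  1011-1  11-110(✓)  11011-  1111-0
size-2^2 implicants → -1-110
Unchecked terms (primes): -1-110, -10000, 0-0000, 0-1110, 000011, 01-000, 010-00, 01000-, 0101-0, 10-101, 10010-, 101-01, 1011-1, 11011-, 1111-0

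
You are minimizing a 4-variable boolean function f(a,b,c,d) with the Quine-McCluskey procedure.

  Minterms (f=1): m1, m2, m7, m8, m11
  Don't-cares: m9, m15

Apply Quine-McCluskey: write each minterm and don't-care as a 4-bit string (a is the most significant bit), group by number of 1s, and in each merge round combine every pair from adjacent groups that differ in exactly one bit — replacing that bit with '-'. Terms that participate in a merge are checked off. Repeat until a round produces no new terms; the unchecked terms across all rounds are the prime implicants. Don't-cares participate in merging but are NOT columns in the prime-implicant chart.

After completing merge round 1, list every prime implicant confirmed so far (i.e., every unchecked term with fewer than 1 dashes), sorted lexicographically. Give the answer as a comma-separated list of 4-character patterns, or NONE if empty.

size-2^0 implicants → 0001(✓)  0010  0111(✓)  1000(✓)  1001(✓)  1011(✓)  1111(✓)
size-2^1 implicants → -001  -111  1-11  10-1  100-
Unchecked terms (primes): -001, -111, 0010, 1-11, 10-1, 100-

0010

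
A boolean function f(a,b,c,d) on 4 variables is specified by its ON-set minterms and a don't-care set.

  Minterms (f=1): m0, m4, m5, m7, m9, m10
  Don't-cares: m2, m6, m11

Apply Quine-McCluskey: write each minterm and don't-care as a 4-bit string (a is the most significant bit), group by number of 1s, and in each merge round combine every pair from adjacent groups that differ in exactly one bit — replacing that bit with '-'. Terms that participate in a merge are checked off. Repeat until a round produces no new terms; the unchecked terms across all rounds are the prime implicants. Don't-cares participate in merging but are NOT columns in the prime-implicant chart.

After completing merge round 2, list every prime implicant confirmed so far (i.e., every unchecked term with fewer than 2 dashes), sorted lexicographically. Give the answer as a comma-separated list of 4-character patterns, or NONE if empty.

-010, 10-1, 101-

Round 0: 0000✓ 0010✓ 0100✓ 0101✓ 0110✓ 0111✓ 1001✓ 1010✓ 1011✓
Round 1: -010 0-00✓ 0-10✓ 00-0✓ 01-0✓ 01-1✓ 010-✓ 011-✓ 10-1 101-
Round 2: 0--0 01--
PIs = {-010, 0--0, 01--, 10-1, 101-}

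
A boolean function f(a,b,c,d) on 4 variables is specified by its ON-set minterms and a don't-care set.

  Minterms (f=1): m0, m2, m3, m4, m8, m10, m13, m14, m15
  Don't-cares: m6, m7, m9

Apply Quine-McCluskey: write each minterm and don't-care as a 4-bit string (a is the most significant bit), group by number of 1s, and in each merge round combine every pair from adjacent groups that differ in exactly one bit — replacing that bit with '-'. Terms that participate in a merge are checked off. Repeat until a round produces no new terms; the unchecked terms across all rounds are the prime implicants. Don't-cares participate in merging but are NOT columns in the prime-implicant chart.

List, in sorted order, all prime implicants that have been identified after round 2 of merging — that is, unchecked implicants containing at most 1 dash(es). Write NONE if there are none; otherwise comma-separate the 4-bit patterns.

[col 0] 0000*, 0010*, 0011*, 0100*, 0110*, 0111*, 1000*, 1001*, 1010*, 1101*, 1110*, 1111*
[col 1] -000*, -010*, -110*, -111*, 0-00*, 0-10*, 0-11*, 00-0*, 001-*, 01-0*, 011-*, 1-01, 1-10*, 10-0*, 100-, 11-1, 111-*
[col 2] --10, -0-0, -11-, 0--0, 0-1-
Prime implicants: --10, -0-0, -11-, 0--0, 0-1-, 1-01, 100-, 11-1

1-01, 100-, 11-1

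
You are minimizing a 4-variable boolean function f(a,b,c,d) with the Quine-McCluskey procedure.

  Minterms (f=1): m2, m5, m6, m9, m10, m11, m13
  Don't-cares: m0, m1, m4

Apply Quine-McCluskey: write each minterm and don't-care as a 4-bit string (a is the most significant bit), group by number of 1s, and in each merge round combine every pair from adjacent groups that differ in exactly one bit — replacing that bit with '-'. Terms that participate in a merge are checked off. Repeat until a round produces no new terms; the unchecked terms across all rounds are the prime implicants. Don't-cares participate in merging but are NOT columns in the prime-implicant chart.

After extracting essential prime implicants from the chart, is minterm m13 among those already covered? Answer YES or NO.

size-2^0 implicants → 0000(✓)  0001(✓)  0010(✓)  0100(✓)  0101(✓)  0110(✓)  1001(✓)  1010(✓)  1011(✓)  1101(✓)
size-2^1 implicants → -001(✓)  -010  -101(✓)  0-00(✓)  0-01(✓)  0-10(✓)  00-0(✓)  000-(✓)  01-0(✓)  010-(✓)  1-01(✓)  10-1  101-
size-2^2 implicants → --01  0--0  0-0-
Unchecked terms (primes): --01, -010, 0--0, 0-0-, 10-1, 101-
Minterm coverage:
  m2 ⊆ -010,0--0
  m5 ⊆ --01,0-0-
  m6 ⊆ 0--0 [E]
  m9 ⊆ --01,10-1
  m10 ⊆ -010,101-
  m11 ⊆ 10-1,101-
  m13 ⊆ --01 [E]
E = {--01, 0--0}

YES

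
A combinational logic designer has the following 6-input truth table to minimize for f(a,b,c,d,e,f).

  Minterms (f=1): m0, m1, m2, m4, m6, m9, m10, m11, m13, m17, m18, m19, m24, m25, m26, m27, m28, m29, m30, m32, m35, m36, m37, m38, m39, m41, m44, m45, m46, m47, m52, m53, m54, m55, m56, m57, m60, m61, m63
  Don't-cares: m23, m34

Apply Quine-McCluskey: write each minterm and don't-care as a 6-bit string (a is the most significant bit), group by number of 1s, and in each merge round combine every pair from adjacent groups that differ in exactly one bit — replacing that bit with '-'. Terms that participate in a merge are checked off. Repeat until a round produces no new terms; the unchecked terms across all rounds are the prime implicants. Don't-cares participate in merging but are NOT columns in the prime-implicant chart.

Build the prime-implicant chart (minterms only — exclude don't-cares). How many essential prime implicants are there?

[col 0] 000000*, 000001*, 000010*, 000100*, 000110*, 001001*, 001010*, 001011*, 001101*, 010001*, 010010*, 010011*, 010111*, 011000*, 011001*, 011010*, 011011*, 011100*, 011101*, 011110*, 100000*, 100010*, 100011*, 100100*, 100101*, 100110*, 100111*, 101001*, 101100*, 101101*, 101110*, 101111*, 110100*, 110101*, 110110*, 110111*, 111000*, 111001*, 111100*, 111101*, 111111*
[col 1] -00000*, -00010*, -00100*, -00110*, -01001*, -01101*, -10111, -11000*, -11001*, -11100*, -11101*, 0-0001*, 0-0010*, 0-1001*, 0-1010*, 0-1011*, 0-1101*, 00-001*, 00-010*, 000-00*, 000-10*, 0000-0*, 00000-, 0001-0*, 001-01*, 0010-1*, 00101-*, 01-001*, 01-010*, 01-011*, 010-11, 0100-1*, 01001-*, 011-00*, 011-01*, 011-10*, 0110-0*, 0110-1*, 01100-*, 01101-*, 0111-0*, 01110-*, 1-0100*, 1-0101*, 1-0110*, 1-0111*, 1-1001*, 1-1100*, 1-1101*, 1-1111*, 10-100*, 10-101*, 10-110*, 10-111*, 100-00*, 100-10*, 100-11*, 1000-0*, 10001-*, 1001-0*, 1001-1*, 10010-*, 10011-*, 101-01*, 1011-0*, 1011-1*, 10110-*, 10111-*, 11-100*, 11-101*, 11-111*, 1101-0*, 1101-1*, 11010-*, 11011-*, 111-00*, 111-01*, 11100-*, 1111-1*, 11110-*
[col 2] --1001*, --1101*, -00-00*, -00-10*, -000-0*, -001-0*, -01-01*, -11-00*, -11-01*, -1100-*, -1110-*, 0--001, 0--010, 0-1-01*, 0-10-1, 0-101-, 000--0*, 01-0-1, 01-01-, 011--0, 011-0-*, 0110--, 1--100*, 1--101*, 1--111*, 1-01-0*, 1-01-1*, 1-010-*, 1-011-*, 1-1-01*, 1-11-1*, 1-110-*, 10-1-0*, 10-1-1*, 10-10-*, 10-11-*, 100--0*, 100-1-, 1001--*, 1011--*, 11-1-1*, 11-10-*, 1101--*, 111-0-*
[col 3] --1-01, -00--0, -11-0-, 1--1-1, 1--10-, 1-01--, 10-1--
Prime implicants: --1-01, -00--0, -10111, -11-0-, 0--001, 0--010, 0-10-1, 0-101-, 00000-, 01-0-1, 01-01-, 010-11, 011--0, 0110--, 1--1-1, 1--10-, 1-01--, 10-1--, 100-1-
PI chart (minterm → PIs covering it):
  0 | -00--0,00000-
  1 | 0--001,00000-
  2 | -00--0,0--010
  4 | -00--0  (sole → essential)
  6 | -00--0  (sole → essential)
  9 | --1-01,0--001,0-10-1
  10 | 0--010,0-101-
  11 | 0-10-1,0-101-
  13 | --1-01  (sole → essential)
  17 | 0--001,01-0-1
  18 | 0--010,01-01-
  19 | 01-0-1,01-01-,010-11
  24 | -11-0-,011--0,0110--
  25 | --1-01,-11-0-,0--001,0-10-1,01-0-1,0110--
  26 | 0--010,0-101-,01-01-,011--0,0110--
  27 | 0-10-1,0-101-,01-0-1,01-01-,0110--
  28 | -11-0-,011--0
  29 | --1-01,-11-0-
  30 | 011--0  (sole → essential)
  32 | -00--0  (sole → essential)
  35 | 100-1-  (sole → essential)
  36 | -00--0,1--10-,1-01--,10-1--
  37 | 1--1-1,1--10-,1-01--,10-1--
  38 | -00--0,1-01--,10-1--,100-1-
  39 | 1--1-1,1-01--,10-1--,100-1-
  41 | --1-01  (sole → essential)
  44 | 1--10-,10-1--
  45 | --1-01,1--1-1,1--10-,10-1--
  46 | 10-1--  (sole → essential)
  47 | 1--1-1,10-1--
  52 | 1--10-,1-01--
  53 | 1--1-1,1--10-,1-01--
  54 | 1-01--  (sole → essential)
  55 | -10111,1--1-1,1-01--
  56 | -11-0-  (sole → essential)
  57 | --1-01,-11-0-
  60 | -11-0-,1--10-
  61 | --1-01,-11-0-,1--1-1,1--10-
  63 | 1--1-1  (sole → essential)
Essential prime implicants: --1-01, -00--0, -11-0-, 011--0, 1--1-1, 1-01--, 10-1--, 100-1-

8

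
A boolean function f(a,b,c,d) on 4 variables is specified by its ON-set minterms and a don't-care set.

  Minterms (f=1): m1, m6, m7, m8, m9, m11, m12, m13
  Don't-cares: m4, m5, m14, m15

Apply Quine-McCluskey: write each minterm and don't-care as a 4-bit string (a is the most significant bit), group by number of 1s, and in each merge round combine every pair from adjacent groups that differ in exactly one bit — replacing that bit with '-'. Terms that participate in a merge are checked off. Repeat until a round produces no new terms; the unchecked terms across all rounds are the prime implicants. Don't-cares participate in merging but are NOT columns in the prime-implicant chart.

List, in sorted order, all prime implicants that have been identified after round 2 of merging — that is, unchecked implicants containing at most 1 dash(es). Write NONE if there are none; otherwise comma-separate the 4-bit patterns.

[col 0] 0001*, 0100*, 0101*, 0110*, 0111*, 1000*, 1001*, 1011*, 1100*, 1101*, 1110*, 1111*
[col 1] -001*, -100*, -101*, -110*, -111*, 0-01*, 01-0*, 01-1*, 010-*, 011-*, 1-00*, 1-01*, 1-11*, 10-1*, 100-*, 11-0*, 11-1*, 110-*, 111-*
[col 2] --01, -1-0*, -1-1*, -10-*, -11-*, 01--*, 1--1, 1-0-, 11--*
[col 3] -1--
Prime implicants: --01, -1--, 1--1, 1-0-

NONE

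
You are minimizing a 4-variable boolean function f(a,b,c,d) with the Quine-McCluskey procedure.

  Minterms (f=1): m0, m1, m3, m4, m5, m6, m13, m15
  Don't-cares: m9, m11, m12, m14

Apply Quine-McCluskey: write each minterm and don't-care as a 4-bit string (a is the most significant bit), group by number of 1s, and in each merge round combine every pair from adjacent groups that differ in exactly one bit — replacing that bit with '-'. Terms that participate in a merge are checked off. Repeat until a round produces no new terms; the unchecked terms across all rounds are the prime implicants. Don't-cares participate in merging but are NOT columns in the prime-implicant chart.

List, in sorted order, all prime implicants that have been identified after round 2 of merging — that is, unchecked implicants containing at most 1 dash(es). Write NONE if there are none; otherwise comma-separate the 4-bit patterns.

[col 0] 0000*, 0001*, 0011*, 0100*, 0101*, 0110*, 1001*, 1011*, 1100*, 1101*, 1110*, 1111*
[col 1] -001*, -011*, -100*, -101*, -110*, 0-00*, 0-01*, 00-1*, 000-*, 01-0*, 010-*, 1-01*, 1-11*, 10-1*, 11-0*, 11-1*, 110-*, 111-*
[col 2] --01, -0-1, -1-0, -10-, 0-0-, 1--1, 11--
Prime implicants: --01, -0-1, -1-0, -10-, 0-0-, 1--1, 11--

NONE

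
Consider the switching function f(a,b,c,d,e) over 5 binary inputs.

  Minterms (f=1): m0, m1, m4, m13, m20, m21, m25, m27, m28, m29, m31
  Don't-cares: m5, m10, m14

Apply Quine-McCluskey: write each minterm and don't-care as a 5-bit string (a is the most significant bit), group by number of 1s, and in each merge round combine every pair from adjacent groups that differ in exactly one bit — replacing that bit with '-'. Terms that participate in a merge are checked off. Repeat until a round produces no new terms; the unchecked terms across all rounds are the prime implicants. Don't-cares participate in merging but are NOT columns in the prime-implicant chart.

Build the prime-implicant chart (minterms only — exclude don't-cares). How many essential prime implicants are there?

4

[col 0] 00000*, 00001*, 00100*, 00101*, 01010*, 01101*, 01110*, 10100*, 10101*, 11001*, 11011*, 11100*, 11101*, 11111*
[col 1] -0100*, -0101*, -1101*, 0-101*, 00-00*, 00-01*, 0000-*, 0010-*, 01-10, 1-100*, 1-101*, 1010-*, 11-01*, 11-11*, 110-1*, 111-1*, 1110-*
[col 2] --101, -010-, 00-0-, 1-10-, 11--1
Prime implicants: --101, -010-, 00-0-, 01-10, 1-10-, 11--1
PI chart (minterm → PIs covering it):
  0 | 00-0-  (sole → essential)
  1 | 00-0-  (sole → essential)
  4 | -010-,00-0-
  13 | --101  (sole → essential)
  20 | -010-,1-10-
  21 | --101,-010-,1-10-
  25 | 11--1  (sole → essential)
  27 | 11--1  (sole → essential)
  28 | 1-10-  (sole → essential)
  29 | --101,1-10-,11--1
  31 | 11--1  (sole → essential)
Essential prime implicants: --101, 00-0-, 1-10-, 11--1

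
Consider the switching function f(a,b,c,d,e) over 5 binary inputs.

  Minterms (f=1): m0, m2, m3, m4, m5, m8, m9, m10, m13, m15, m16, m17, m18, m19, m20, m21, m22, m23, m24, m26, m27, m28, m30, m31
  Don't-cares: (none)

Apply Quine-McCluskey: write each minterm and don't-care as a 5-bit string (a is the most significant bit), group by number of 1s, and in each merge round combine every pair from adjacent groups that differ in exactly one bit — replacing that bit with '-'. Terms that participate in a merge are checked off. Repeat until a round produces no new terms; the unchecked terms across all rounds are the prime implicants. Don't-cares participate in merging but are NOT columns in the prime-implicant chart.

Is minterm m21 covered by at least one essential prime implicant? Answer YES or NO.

Round 0: 00000✓ 00010✓ 00011✓ 00100✓ 00101✓ 01000✓ 01001✓ 01010✓ 01101✓ 01111✓ 10000✓ 10001✓ 10010✓ 10011✓ 10100✓ 10101✓ 10110✓ 10111✓ 11000✓ 11010✓ 11011✓ 11100✓ 11110✓ 11111✓
Round 1: -0000✓ -0010✓ -0011✓ -0100✓ -0101✓ -1000✓ -1010✓ -1111 0-000✓ 0-010✓ 0-101 00-00✓ 000-0✓ 0001-✓ 0010-✓ 01-01 010-0✓ 0100- 011-1 1-000✓ 1-010✓ 1-011✓ 1-100✓ 1-110✓ 1-111✓ 10-00✓ 10-01✓ 10-10✓ 10-11✓ 100-0✓ 100-1✓ 1000-✓ 1001-✓ 101-0✓ 101-1✓ 1010-✓ 1011-✓ 11-00✓ 11-10✓ 11-11✓ 110-0✓ 1101-✓ 111-0✓ 1111-✓
Round 2: --000✓ --010✓ -0-00 -00-0✓ -001- -010- -10-0✓ 0-0-0✓ 1--00✓ 1--10✓ 1--11✓ 1-0-0✓ 1-01-✓ 1-1-0✓ 1-11-✓ 10--0✓ 10--1✓ 10-0-✓ 10-1-✓ 100--✓ 101--✓ 11--0✓ 11-1-✓
Round 3: --0-0 1---0 1--1- 10---
PIs = {--0-0, -0-00, -001-, -010-, -1111, 0-101, 01-01, 0100-, 011-1, 1---0, 1--1-, 10---}
Coverage chart:
  m0: --0-0,-0-00
  m2: --0-0,-001-
  m3: -001- ←essential
  m4: -0-00,-010-
  m5: -010-,0-101
  m8: --0-0,0100-
  m9: 01-01,0100-
  m10: --0-0 ←essential
  m13: 0-101,01-01,011-1
  m15: -1111,011-1
  m16: --0-0,-0-00,1---0,10---
  m17: 10--- ←essential
  m18: --0-0,-001-,1---0,1--1-,10---
  m19: -001-,1--1-,10---
  m20: -0-00,-010-,1---0,10---
  m21: -010-,10---
  m22: 1---0,1--1-,10---
  m23: 1--1-,10---
  m24: --0-0,1---0
  m26: --0-0,1---0,1--1-
  m27: 1--1- ←essential
  m28: 1---0 ←essential
  m30: 1---0,1--1-
  m31: -1111,1--1-
Essential: --0-0, -001-, 1---0, 1--1-, 10---

YES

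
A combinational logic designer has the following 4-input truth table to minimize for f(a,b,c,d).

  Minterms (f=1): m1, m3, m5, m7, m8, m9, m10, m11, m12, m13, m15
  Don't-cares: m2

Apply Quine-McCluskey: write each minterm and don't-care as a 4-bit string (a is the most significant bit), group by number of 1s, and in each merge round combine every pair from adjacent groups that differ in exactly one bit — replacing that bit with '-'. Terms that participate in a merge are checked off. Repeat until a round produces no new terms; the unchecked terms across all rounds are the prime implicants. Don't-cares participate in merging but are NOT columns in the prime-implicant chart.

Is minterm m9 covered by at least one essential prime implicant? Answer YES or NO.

YES

Round 0: 0001✓ 0010✓ 0011✓ 0101✓ 0111✓ 1000✓ 1001✓ 1010✓ 1011✓ 1100✓ 1101✓ 1111✓
Round 1: -001✓ -010✓ -011✓ -101✓ -111✓ 0-01✓ 0-11✓ 00-1✓ 001-✓ 01-1✓ 1-00✓ 1-01✓ 1-11✓ 10-0✓ 10-1✓ 100-✓ 101-✓ 11-1✓ 110-✓
Round 2: --01✓ --11✓ -0-1✓ -01- -1-1✓ 0--1✓ 1--1✓ 1-0- 10--
Round 3: ---1
PIs = {---1, -01-, 1-0-, 10--}
Coverage chart:
  m1: ---1 ←essential
  m3: ---1,-01-
  m5: ---1 ←essential
  m7: ---1 ←essential
  m8: 1-0-,10--
  m9: ---1,1-0-,10--
  m10: -01-,10--
  m11: ---1,-01-,10--
  m12: 1-0- ←essential
  m13: ---1,1-0-
  m15: ---1 ←essential
Essential: ---1, 1-0-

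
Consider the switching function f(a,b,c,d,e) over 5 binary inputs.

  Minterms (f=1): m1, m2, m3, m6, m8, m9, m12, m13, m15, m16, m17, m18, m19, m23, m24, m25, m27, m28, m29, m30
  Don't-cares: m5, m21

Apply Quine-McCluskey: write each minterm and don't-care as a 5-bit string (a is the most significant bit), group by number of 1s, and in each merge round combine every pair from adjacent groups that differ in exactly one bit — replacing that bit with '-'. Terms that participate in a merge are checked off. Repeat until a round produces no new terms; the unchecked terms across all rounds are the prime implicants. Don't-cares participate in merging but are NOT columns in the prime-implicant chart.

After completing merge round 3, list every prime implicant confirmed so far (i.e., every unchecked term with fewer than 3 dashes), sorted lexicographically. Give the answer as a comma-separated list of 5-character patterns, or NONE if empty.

[col 0] 00001*, 00010*, 00011*, 00101*, 00110*, 01000*, 01001*, 01100*, 01101*, 01111*, 10000*, 10001*, 10010*, 10011*, 10101*, 10111*, 11000*, 11001*, 11011*, 11100*, 11101*, 11110*
[col 1] -0001*, -0010*, -0011*, -0101*, -1000*, -1001*, -1100*, -1101*, 0-001*, 0-101*, 00-01*, 00-10, 000-1*, 0001-*, 01-00*, 01-01*, 0100-*, 011-1, 0110-*, 1-000*, 1-001*, 1-011*, 1-101*, 10-01*, 10-11*, 100-0*, 100-1*, 1000-*, 1001-*, 101-1*, 11-00*, 11-01*, 110-1*, 1100-*, 111-0, 1110-*
[col 2] --001*, --101*, -0-01*, -00-1, -001-, -1-00*, -1-01*, -100-*, -110-*, 0--01*, 01-0-*, 1--01*, 1-0-1, 1-00-, 10--1, 100--, 11-0-*
[col 3] ---01, -1-0-
Prime implicants: ---01, -00-1, -001-, -1-0-, 00-10, 011-1, 1-0-1, 1-00-, 10--1, 100--, 111-0

-00-1, -001-, 00-10, 011-1, 1-0-1, 1-00-, 10--1, 100--, 111-0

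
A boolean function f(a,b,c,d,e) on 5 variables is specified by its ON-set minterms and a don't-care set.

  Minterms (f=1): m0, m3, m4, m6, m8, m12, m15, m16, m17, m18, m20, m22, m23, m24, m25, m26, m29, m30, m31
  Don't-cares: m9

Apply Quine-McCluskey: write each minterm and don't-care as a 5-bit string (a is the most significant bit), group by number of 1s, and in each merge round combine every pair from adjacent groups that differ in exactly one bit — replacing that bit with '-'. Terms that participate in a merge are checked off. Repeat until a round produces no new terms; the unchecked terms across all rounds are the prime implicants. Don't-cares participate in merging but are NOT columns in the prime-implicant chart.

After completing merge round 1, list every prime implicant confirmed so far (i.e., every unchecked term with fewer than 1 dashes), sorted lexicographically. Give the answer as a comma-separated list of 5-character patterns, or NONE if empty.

Round 0: 00000✓ 00011 00100✓ 00110✓ 01000✓ 01001✓ 01100✓ 01111✓ 10000✓ 10001✓ 10010✓ 10100✓ 10110✓ 10111✓ 11000✓ 11001✓ 11010✓ 11101✓ 11110✓ 11111✓
Round 1: -0000✓ -0100✓ -0110✓ -1000✓ -1001✓ -1111 0-000✓ 0-100✓ 00-00✓ 001-0✓ 01-00✓ 0100-✓ 1-000✓ 1-001✓ 1-010✓ 1-110✓ 1-111✓ 10-00✓ 10-10✓ 100-0✓ 1000-✓ 101-0✓ 1011-✓ 11-01 11-10✓ 110-0✓ 1100-✓ 111-1 1111-✓
Round 2: --000 -0-00 -01-0 -100- 0--00 1--10 1-0-0 1-00- 1-11- 10--0
PIs = {--000, -0-00, -01-0, -100-, -1111, 0--00, 00011, 1--10, 1-0-0, 1-00-, 1-11-, 10--0, 11-01, 111-1}

00011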